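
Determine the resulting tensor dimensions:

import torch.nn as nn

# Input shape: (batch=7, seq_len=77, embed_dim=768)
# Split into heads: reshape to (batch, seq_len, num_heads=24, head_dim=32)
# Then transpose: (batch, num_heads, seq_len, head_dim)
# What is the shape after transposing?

Input shape: (7, 77, 768)
  -> after reshape: (7, 77, 24, 32)
Output shape: (7, 24, 77, 32)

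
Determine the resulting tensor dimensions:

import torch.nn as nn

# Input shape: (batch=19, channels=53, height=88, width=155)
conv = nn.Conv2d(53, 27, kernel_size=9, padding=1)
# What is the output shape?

Input shape: (19, 53, 88, 155)
Output shape: (19, 27, 82, 149)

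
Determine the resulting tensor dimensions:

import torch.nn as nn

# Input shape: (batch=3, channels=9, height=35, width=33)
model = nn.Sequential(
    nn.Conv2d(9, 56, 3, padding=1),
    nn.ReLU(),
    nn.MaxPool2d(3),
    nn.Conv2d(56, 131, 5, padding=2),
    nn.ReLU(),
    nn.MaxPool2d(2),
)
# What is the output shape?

Input shape: (3, 9, 35, 33)
  -> after first Conv2d: (3, 56, 35, 33)
  -> after first MaxPool2d: (3, 56, 11, 11)
  -> after second Conv2d: (3, 131, 11, 11)
Output shape: (3, 131, 5, 5)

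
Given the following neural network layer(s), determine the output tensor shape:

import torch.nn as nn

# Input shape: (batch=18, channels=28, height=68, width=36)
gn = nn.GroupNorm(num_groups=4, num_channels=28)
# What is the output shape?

Input shape: (18, 28, 68, 36)
Output shape: (18, 28, 68, 36)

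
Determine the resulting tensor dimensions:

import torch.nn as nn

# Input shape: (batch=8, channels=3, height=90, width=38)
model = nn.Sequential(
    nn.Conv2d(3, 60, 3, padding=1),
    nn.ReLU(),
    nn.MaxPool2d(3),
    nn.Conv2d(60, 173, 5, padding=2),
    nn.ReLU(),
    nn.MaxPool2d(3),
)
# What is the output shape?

Input shape: (8, 3, 90, 38)
  -> after first Conv2d: (8, 60, 90, 38)
  -> after first MaxPool2d: (8, 60, 30, 12)
  -> after second Conv2d: (8, 173, 30, 12)
Output shape: (8, 173, 10, 4)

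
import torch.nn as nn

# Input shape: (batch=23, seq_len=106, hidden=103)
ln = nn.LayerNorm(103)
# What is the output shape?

Input shape: (23, 106, 103)
Output shape: (23, 106, 103)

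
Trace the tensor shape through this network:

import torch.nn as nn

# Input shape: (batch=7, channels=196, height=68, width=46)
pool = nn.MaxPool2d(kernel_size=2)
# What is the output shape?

Input shape: (7, 196, 68, 46)
Output shape: (7, 196, 34, 23)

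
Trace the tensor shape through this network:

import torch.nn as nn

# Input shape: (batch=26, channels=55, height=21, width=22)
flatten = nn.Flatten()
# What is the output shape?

Input shape: (26, 55, 21, 22)
Output shape: (26, 25410)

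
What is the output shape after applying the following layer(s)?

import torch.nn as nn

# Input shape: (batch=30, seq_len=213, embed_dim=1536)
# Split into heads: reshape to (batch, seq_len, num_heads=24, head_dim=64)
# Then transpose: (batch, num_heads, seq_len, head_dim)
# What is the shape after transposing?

Input shape: (30, 213, 1536)
  -> after reshape: (30, 213, 24, 64)
Output shape: (30, 24, 213, 64)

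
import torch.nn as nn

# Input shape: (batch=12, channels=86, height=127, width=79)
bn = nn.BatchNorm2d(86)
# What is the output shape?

Input shape: (12, 86, 127, 79)
Output shape: (12, 86, 127, 79)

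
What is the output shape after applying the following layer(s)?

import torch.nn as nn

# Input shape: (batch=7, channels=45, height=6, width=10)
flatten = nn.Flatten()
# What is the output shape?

Input shape: (7, 45, 6, 10)
Output shape: (7, 2700)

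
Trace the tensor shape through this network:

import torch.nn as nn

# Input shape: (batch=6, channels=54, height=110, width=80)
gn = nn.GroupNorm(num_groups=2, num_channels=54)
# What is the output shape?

Input shape: (6, 54, 110, 80)
Output shape: (6, 54, 110, 80)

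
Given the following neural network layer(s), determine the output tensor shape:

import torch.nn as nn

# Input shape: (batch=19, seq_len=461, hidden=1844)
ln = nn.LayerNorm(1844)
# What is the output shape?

Input shape: (19, 461, 1844)
Output shape: (19, 461, 1844)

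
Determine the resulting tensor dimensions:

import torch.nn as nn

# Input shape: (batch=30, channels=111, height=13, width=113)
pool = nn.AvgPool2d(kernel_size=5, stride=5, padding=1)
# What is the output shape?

Input shape: (30, 111, 13, 113)
Output shape: (30, 111, 3, 23)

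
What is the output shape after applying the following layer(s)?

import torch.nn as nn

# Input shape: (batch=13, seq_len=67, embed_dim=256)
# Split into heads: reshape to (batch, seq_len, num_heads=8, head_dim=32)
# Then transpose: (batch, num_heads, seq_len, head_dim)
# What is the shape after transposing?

Input shape: (13, 67, 256)
  -> after reshape: (13, 67, 8, 32)
Output shape: (13, 8, 67, 32)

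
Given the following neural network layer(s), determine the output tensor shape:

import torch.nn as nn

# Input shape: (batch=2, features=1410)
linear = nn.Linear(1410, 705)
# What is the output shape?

Input shape: (2, 1410)
Output shape: (2, 705)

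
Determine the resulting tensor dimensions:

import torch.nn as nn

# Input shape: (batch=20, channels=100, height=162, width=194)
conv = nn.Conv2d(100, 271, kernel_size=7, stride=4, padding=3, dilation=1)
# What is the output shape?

Input shape: (20, 100, 162, 194)
Output shape: (20, 271, 41, 49)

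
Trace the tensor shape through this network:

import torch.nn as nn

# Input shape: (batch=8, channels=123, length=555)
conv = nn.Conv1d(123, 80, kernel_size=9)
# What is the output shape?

Input shape: (8, 123, 555)
Output shape: (8, 80, 547)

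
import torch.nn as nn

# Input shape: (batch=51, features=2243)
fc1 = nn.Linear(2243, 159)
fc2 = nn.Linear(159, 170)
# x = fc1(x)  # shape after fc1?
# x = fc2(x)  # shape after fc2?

Input shape: (51, 2243)
  -> after fc1: (51, 159)
Output shape: (51, 170)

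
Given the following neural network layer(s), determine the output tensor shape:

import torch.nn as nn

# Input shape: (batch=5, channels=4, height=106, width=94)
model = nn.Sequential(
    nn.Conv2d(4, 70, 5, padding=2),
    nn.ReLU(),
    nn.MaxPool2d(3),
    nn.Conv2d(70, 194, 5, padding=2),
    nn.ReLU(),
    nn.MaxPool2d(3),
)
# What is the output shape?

Input shape: (5, 4, 106, 94)
  -> after first Conv2d: (5, 70, 106, 94)
  -> after first MaxPool2d: (5, 70, 35, 31)
  -> after second Conv2d: (5, 194, 35, 31)
Output shape: (5, 194, 11, 10)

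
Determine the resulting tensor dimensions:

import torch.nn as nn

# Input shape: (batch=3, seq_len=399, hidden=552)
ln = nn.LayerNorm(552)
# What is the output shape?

Input shape: (3, 399, 552)
Output shape: (3, 399, 552)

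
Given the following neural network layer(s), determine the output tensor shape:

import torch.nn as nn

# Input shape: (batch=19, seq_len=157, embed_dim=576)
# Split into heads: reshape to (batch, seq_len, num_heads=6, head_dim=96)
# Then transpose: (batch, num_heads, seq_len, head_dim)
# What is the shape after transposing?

Input shape: (19, 157, 576)
  -> after reshape: (19, 157, 6, 96)
Output shape: (19, 6, 157, 96)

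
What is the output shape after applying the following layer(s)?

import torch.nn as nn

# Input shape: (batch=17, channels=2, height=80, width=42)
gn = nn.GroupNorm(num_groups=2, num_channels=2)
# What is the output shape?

Input shape: (17, 2, 80, 42)
Output shape: (17, 2, 80, 42)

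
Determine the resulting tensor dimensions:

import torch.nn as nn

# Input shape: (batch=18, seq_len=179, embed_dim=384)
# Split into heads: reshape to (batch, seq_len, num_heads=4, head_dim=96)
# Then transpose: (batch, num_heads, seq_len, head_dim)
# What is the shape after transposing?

Input shape: (18, 179, 384)
  -> after reshape: (18, 179, 4, 96)
Output shape: (18, 4, 179, 96)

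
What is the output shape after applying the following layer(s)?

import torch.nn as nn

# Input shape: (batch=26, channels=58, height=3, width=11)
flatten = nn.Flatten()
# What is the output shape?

Input shape: (26, 58, 3, 11)
Output shape: (26, 1914)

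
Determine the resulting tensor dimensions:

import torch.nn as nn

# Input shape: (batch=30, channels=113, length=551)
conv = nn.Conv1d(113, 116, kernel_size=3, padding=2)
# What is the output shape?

Input shape: (30, 113, 551)
Output shape: (30, 116, 553)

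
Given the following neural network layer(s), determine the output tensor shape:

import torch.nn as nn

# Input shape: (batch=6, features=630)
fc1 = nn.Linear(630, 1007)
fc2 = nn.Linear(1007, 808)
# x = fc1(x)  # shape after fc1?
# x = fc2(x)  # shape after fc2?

Input shape: (6, 630)
  -> after fc1: (6, 1007)
Output shape: (6, 808)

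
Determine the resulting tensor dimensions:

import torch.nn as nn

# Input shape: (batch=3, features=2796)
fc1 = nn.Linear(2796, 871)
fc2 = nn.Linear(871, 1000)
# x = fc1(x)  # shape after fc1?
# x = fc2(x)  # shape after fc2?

Input shape: (3, 2796)
  -> after fc1: (3, 871)
Output shape: (3, 1000)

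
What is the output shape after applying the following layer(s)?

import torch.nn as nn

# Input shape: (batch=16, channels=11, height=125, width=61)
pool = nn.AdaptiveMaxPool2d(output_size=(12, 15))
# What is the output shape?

Input shape: (16, 11, 125, 61)
Output shape: (16, 11, 12, 15)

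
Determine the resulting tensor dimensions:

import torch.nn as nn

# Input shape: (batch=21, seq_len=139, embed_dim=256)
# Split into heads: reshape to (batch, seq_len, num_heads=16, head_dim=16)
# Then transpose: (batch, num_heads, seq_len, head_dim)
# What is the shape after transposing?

Input shape: (21, 139, 256)
  -> after reshape: (21, 139, 16, 16)
Output shape: (21, 16, 139, 16)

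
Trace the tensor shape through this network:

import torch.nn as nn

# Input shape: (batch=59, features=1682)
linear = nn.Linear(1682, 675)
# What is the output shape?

Input shape: (59, 1682)
Output shape: (59, 675)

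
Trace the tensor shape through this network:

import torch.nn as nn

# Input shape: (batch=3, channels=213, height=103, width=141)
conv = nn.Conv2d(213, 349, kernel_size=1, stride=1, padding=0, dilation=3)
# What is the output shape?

Input shape: (3, 213, 103, 141)
Output shape: (3, 349, 103, 141)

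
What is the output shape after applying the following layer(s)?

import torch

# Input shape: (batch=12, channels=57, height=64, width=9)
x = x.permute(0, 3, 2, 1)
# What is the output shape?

Input shape: (12, 57, 64, 9)
Output shape: (12, 9, 64, 57)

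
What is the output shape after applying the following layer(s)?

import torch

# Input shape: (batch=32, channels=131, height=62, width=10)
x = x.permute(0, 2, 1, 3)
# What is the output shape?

Input shape: (32, 131, 62, 10)
Output shape: (32, 62, 131, 10)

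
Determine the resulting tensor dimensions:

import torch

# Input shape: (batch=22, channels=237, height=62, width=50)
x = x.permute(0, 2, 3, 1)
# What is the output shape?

Input shape: (22, 237, 62, 50)
Output shape: (22, 62, 50, 237)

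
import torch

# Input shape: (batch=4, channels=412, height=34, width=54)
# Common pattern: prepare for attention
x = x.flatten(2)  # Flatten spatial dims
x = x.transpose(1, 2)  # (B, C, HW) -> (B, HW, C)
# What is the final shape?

Input shape: (4, 412, 34, 54)
  -> after flatten(2): (4, 412, 1836)
Output shape: (4, 1836, 412)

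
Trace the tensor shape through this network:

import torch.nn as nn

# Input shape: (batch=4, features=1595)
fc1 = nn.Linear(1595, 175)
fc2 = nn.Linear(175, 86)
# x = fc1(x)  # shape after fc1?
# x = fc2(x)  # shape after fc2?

Input shape: (4, 1595)
  -> after fc1: (4, 175)
Output shape: (4, 86)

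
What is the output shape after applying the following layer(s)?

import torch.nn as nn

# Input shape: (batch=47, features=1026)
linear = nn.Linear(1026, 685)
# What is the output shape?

Input shape: (47, 1026)
Output shape: (47, 685)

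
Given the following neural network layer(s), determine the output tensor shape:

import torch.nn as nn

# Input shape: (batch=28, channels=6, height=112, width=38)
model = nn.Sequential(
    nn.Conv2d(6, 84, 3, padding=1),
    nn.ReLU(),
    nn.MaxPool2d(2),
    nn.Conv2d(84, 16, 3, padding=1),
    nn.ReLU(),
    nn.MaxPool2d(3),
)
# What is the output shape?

Input shape: (28, 6, 112, 38)
  -> after first Conv2d: (28, 84, 112, 38)
  -> after first MaxPool2d: (28, 84, 56, 19)
  -> after second Conv2d: (28, 16, 56, 19)
Output shape: (28, 16, 18, 6)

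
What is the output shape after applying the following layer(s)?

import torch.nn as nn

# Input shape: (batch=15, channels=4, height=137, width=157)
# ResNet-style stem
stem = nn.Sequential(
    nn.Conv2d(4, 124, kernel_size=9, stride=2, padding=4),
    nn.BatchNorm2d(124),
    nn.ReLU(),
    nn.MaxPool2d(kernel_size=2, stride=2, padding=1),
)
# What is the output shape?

Input shape: (15, 4, 137, 157)
  -> after Conv2d 9x9 stride=2: (15, 124, 69, 79)
Output shape: (15, 124, 35, 40)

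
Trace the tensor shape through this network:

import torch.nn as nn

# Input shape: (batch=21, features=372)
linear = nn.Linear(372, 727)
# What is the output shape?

Input shape: (21, 372)
Output shape: (21, 727)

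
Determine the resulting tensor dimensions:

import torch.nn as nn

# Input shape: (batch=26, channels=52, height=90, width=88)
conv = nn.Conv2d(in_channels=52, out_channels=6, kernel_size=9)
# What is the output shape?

Input shape: (26, 52, 90, 88)
Output shape: (26, 6, 82, 80)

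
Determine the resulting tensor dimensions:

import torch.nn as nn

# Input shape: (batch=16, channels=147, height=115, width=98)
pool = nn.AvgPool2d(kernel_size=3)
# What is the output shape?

Input shape: (16, 147, 115, 98)
Output shape: (16, 147, 38, 32)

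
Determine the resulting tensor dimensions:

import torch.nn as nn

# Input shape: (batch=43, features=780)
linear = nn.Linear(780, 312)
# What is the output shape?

Input shape: (43, 780)
Output shape: (43, 312)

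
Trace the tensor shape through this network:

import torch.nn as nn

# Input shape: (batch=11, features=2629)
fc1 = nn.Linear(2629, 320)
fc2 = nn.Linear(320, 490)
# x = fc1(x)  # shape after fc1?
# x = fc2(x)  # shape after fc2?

Input shape: (11, 2629)
  -> after fc1: (11, 320)
Output shape: (11, 490)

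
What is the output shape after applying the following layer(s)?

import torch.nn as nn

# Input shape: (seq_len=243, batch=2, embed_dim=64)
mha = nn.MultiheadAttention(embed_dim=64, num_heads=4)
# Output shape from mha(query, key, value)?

Input shape: (243, 2, 64)
Output shape: (243, 2, 64)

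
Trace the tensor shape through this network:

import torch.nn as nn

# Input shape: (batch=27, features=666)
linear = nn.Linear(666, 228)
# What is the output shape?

Input shape: (27, 666)
Output shape: (27, 228)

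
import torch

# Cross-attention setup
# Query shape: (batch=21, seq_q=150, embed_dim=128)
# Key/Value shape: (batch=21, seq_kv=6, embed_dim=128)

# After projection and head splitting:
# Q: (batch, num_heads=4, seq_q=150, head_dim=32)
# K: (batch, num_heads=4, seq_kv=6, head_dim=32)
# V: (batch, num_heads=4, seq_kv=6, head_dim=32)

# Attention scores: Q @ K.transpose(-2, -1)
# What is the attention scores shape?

Input shape: (21, 150, 128)
Output shape: (21, 4, 150, 6)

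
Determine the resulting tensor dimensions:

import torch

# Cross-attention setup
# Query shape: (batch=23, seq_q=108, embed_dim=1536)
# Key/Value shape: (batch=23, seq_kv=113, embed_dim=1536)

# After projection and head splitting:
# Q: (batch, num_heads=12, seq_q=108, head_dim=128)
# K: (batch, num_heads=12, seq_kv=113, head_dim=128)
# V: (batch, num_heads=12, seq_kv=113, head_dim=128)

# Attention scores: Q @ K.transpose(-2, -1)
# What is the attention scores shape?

Input shape: (23, 108, 1536)
Output shape: (23, 12, 108, 113)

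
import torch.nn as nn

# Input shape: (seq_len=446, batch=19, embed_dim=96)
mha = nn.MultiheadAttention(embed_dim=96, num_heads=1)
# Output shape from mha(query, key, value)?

Input shape: (446, 19, 96)
Output shape: (446, 19, 96)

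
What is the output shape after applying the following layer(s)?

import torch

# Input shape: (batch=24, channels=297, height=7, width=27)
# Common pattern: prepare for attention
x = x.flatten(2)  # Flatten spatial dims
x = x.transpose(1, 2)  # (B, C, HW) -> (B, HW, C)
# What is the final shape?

Input shape: (24, 297, 7, 27)
  -> after flatten(2): (24, 297, 189)
Output shape: (24, 189, 297)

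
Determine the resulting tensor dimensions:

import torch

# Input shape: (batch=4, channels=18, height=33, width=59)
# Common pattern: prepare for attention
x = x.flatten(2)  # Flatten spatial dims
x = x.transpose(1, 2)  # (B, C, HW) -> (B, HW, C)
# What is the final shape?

Input shape: (4, 18, 33, 59)
  -> after flatten(2): (4, 18, 1947)
Output shape: (4, 1947, 18)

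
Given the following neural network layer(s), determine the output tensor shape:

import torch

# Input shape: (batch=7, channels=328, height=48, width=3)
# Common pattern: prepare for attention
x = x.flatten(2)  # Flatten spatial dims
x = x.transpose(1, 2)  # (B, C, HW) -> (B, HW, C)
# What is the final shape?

Input shape: (7, 328, 48, 3)
  -> after flatten(2): (7, 328, 144)
Output shape: (7, 144, 328)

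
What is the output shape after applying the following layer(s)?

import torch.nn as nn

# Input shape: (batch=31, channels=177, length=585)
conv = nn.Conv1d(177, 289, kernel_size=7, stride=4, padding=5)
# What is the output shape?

Input shape: (31, 177, 585)
Output shape: (31, 289, 148)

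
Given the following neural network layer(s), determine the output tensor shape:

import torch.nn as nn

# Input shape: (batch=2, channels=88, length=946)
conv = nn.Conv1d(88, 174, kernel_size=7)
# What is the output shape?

Input shape: (2, 88, 946)
Output shape: (2, 174, 940)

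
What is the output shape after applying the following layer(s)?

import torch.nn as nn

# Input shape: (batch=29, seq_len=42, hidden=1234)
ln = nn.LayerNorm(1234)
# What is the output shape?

Input shape: (29, 42, 1234)
Output shape: (29, 42, 1234)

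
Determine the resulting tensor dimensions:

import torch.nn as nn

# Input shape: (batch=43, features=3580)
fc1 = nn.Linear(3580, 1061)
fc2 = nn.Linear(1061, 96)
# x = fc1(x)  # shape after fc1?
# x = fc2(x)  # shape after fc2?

Input shape: (43, 3580)
  -> after fc1: (43, 1061)
Output shape: (43, 96)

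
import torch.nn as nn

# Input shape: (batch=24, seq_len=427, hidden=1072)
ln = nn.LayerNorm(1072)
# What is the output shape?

Input shape: (24, 427, 1072)
Output shape: (24, 427, 1072)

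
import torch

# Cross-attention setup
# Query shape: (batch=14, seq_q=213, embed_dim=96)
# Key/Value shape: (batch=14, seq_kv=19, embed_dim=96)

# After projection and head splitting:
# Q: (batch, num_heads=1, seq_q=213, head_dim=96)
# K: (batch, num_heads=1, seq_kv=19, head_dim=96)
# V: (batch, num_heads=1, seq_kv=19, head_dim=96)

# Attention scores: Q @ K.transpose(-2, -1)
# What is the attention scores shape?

Input shape: (14, 213, 96)
Output shape: (14, 1, 213, 19)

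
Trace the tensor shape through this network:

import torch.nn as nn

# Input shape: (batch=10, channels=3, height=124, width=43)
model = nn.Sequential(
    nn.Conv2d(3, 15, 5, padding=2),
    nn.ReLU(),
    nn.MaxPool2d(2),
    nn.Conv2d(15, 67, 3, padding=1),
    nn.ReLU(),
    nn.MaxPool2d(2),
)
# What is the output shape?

Input shape: (10, 3, 124, 43)
  -> after first Conv2d: (10, 15, 124, 43)
  -> after first MaxPool2d: (10, 15, 62, 21)
  -> after second Conv2d: (10, 67, 62, 21)
Output shape: (10, 67, 31, 10)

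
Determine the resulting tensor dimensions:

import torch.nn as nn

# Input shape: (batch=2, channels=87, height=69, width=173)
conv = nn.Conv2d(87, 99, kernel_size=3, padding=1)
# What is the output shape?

Input shape: (2, 87, 69, 173)
Output shape: (2, 99, 69, 173)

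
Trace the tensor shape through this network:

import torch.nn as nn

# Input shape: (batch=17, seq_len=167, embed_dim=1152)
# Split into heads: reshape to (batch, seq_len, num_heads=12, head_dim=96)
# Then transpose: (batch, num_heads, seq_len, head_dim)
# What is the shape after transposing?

Input shape: (17, 167, 1152)
  -> after reshape: (17, 167, 12, 96)
Output shape: (17, 12, 167, 96)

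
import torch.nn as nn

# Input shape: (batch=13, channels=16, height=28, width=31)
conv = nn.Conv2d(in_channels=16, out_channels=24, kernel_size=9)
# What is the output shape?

Input shape: (13, 16, 28, 31)
Output shape: (13, 24, 20, 23)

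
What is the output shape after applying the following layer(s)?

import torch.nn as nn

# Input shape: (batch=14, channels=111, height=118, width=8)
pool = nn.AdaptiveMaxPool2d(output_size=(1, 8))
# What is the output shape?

Input shape: (14, 111, 118, 8)
Output shape: (14, 111, 1, 8)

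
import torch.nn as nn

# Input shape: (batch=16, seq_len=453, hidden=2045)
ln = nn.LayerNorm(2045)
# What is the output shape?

Input shape: (16, 453, 2045)
Output shape: (16, 453, 2045)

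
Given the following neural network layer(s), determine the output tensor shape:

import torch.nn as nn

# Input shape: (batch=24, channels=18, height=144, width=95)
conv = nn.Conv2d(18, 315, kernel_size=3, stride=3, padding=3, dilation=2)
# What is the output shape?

Input shape: (24, 18, 144, 95)
Output shape: (24, 315, 49, 33)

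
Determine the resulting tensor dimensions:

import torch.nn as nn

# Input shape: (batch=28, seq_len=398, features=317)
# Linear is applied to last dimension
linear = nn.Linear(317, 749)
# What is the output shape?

Input shape: (28, 398, 317)
Output shape: (28, 398, 749)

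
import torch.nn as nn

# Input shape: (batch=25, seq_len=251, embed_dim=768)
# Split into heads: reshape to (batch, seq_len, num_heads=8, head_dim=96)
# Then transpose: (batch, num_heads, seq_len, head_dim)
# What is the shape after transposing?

Input shape: (25, 251, 768)
  -> after reshape: (25, 251, 8, 96)
Output shape: (25, 8, 251, 96)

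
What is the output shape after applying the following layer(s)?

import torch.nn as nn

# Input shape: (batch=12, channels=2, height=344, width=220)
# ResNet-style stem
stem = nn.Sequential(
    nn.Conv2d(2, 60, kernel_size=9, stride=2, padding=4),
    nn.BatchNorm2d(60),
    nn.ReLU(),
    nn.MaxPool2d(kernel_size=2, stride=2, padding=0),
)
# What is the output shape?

Input shape: (12, 2, 344, 220)
  -> after Conv2d 9x9 stride=2: (12, 60, 172, 110)
Output shape: (12, 60, 86, 55)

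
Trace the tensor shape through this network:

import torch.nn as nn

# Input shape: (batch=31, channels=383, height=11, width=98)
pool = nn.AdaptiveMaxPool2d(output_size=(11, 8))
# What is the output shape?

Input shape: (31, 383, 11, 98)
Output shape: (31, 383, 11, 8)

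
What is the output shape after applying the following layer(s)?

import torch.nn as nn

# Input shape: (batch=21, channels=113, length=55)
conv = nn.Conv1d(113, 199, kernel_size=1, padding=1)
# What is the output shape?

Input shape: (21, 113, 55)
Output shape: (21, 199, 57)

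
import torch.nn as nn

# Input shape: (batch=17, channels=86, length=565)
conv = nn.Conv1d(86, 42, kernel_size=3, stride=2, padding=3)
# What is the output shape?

Input shape: (17, 86, 565)
Output shape: (17, 42, 285)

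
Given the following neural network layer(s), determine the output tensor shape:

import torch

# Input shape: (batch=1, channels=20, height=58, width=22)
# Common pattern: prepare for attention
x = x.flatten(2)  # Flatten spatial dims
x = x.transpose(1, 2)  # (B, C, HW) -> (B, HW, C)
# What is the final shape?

Input shape: (1, 20, 58, 22)
  -> after flatten(2): (1, 20, 1276)
Output shape: (1, 1276, 20)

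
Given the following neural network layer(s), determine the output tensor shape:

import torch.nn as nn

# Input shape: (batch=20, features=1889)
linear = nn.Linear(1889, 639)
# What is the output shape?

Input shape: (20, 1889)
Output shape: (20, 639)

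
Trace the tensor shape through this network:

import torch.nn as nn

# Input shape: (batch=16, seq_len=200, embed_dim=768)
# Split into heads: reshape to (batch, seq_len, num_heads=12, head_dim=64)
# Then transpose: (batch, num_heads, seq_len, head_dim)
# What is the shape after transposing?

Input shape: (16, 200, 768)
  -> after reshape: (16, 200, 12, 64)
Output shape: (16, 12, 200, 64)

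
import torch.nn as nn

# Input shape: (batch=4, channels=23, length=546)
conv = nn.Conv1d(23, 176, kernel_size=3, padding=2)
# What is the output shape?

Input shape: (4, 23, 546)
Output shape: (4, 176, 548)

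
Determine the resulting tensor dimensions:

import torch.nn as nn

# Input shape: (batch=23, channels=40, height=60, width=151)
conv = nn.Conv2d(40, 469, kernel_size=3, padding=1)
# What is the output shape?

Input shape: (23, 40, 60, 151)
Output shape: (23, 469, 60, 151)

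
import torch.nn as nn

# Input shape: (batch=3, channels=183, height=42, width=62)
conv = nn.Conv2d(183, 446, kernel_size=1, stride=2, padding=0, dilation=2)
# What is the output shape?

Input shape: (3, 183, 42, 62)
Output shape: (3, 446, 21, 31)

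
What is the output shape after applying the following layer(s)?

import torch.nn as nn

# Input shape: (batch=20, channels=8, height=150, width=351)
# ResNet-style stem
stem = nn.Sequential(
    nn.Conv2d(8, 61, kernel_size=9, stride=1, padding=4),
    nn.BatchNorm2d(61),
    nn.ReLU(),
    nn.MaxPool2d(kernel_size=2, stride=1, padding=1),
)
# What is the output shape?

Input shape: (20, 8, 150, 351)
  -> after Conv2d 9x9 stride=1: (20, 61, 150, 351)
Output shape: (20, 61, 151, 352)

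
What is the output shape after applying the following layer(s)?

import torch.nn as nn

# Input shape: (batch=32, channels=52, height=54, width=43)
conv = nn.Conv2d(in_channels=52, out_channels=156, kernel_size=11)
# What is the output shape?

Input shape: (32, 52, 54, 43)
Output shape: (32, 156, 44, 33)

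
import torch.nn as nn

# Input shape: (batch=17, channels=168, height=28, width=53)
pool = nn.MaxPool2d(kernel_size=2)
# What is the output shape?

Input shape: (17, 168, 28, 53)
Output shape: (17, 168, 14, 26)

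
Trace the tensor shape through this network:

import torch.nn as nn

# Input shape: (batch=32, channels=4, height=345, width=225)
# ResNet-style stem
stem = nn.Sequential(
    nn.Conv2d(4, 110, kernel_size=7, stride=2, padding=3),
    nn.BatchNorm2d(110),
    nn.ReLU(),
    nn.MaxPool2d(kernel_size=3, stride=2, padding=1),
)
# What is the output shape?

Input shape: (32, 4, 345, 225)
  -> after Conv2d 7x7 stride=2: (32, 110, 173, 113)
Output shape: (32, 110, 87, 57)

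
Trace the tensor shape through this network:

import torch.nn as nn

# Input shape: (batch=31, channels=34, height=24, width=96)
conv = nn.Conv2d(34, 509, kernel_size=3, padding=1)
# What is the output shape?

Input shape: (31, 34, 24, 96)
Output shape: (31, 509, 24, 96)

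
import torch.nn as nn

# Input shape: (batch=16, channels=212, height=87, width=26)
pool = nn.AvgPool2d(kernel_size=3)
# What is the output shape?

Input shape: (16, 212, 87, 26)
Output shape: (16, 212, 29, 8)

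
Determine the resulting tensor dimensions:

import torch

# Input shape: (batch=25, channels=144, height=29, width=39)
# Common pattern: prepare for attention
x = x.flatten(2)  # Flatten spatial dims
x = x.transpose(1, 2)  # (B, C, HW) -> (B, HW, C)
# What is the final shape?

Input shape: (25, 144, 29, 39)
  -> after flatten(2): (25, 144, 1131)
Output shape: (25, 1131, 144)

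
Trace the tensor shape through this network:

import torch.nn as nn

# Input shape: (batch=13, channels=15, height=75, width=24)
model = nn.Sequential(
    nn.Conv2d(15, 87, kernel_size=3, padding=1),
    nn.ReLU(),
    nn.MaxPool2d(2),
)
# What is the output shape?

Input shape: (13, 15, 75, 24)
  -> after Conv2d: (13, 87, 75, 24)
  -> after ReLU: (13, 87, 75, 24)
Output shape: (13, 87, 37, 12)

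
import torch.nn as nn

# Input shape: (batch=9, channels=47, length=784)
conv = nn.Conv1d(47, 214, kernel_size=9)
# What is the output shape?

Input shape: (9, 47, 784)
Output shape: (9, 214, 776)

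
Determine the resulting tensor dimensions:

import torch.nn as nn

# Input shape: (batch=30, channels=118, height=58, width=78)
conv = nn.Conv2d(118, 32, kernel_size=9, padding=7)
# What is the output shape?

Input shape: (30, 118, 58, 78)
Output shape: (30, 32, 64, 84)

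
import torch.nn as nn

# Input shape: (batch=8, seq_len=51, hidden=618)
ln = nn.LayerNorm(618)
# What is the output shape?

Input shape: (8, 51, 618)
Output shape: (8, 51, 618)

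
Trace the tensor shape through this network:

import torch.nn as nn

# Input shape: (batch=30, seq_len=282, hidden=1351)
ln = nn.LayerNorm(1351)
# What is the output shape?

Input shape: (30, 282, 1351)
Output shape: (30, 282, 1351)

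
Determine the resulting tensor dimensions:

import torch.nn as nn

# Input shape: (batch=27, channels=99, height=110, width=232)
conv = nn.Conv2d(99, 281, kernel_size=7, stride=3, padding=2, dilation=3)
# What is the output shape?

Input shape: (27, 99, 110, 232)
Output shape: (27, 281, 32, 73)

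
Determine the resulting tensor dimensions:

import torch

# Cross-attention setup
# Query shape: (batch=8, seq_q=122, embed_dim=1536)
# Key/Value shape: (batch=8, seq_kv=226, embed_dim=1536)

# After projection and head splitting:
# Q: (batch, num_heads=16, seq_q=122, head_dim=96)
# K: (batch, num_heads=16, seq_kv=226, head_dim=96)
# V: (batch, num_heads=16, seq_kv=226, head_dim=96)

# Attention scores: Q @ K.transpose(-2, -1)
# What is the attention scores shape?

Input shape: (8, 122, 1536)
Output shape: (8, 16, 122, 226)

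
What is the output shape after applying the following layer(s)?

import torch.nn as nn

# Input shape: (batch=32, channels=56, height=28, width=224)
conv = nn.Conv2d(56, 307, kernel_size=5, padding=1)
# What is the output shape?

Input shape: (32, 56, 28, 224)
Output shape: (32, 307, 26, 222)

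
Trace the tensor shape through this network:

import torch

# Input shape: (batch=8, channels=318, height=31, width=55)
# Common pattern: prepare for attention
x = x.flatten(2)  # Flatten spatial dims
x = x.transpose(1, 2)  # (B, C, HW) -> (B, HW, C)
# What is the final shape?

Input shape: (8, 318, 31, 55)
  -> after flatten(2): (8, 318, 1705)
Output shape: (8, 1705, 318)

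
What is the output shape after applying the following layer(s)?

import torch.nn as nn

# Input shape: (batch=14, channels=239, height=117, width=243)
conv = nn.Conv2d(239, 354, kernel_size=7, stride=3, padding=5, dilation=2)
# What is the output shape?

Input shape: (14, 239, 117, 243)
Output shape: (14, 354, 39, 81)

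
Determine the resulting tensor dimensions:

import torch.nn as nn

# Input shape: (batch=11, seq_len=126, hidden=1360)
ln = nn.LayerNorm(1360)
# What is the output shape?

Input shape: (11, 126, 1360)
Output shape: (11, 126, 1360)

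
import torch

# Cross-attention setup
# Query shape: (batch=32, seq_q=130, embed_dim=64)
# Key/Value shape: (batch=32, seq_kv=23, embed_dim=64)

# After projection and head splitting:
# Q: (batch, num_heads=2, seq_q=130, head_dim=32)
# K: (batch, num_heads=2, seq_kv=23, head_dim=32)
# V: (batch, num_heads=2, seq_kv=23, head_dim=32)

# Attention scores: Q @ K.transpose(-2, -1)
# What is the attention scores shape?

Input shape: (32, 130, 64)
Output shape: (32, 2, 130, 23)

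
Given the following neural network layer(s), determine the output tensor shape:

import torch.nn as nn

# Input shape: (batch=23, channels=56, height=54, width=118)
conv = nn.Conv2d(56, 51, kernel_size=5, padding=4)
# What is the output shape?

Input shape: (23, 56, 54, 118)
Output shape: (23, 51, 58, 122)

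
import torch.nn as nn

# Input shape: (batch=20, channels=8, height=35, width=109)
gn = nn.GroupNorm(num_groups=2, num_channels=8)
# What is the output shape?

Input shape: (20, 8, 35, 109)
Output shape: (20, 8, 35, 109)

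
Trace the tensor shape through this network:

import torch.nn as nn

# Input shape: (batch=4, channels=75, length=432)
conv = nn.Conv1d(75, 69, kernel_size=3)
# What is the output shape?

Input shape: (4, 75, 432)
Output shape: (4, 69, 430)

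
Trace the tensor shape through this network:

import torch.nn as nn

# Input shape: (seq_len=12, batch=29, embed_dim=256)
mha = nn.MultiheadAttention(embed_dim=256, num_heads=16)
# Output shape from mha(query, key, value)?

Input shape: (12, 29, 256)
Output shape: (12, 29, 256)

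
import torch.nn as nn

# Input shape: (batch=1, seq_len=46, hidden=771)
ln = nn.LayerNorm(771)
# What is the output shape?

Input shape: (1, 46, 771)
Output shape: (1, 46, 771)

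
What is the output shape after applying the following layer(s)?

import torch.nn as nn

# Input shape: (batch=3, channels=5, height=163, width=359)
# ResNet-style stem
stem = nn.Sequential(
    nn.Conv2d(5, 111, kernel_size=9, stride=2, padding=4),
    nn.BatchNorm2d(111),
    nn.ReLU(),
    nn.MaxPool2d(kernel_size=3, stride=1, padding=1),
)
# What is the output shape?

Input shape: (3, 5, 163, 359)
  -> after Conv2d 9x9 stride=2: (3, 111, 82, 180)
Output shape: (3, 111, 82, 180)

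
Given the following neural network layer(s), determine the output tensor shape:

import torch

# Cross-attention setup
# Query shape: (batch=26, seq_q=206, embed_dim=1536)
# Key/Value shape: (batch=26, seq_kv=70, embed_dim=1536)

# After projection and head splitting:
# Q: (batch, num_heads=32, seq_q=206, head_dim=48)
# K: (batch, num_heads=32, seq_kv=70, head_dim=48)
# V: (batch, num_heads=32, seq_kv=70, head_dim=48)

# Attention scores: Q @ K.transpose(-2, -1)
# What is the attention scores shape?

Input shape: (26, 206, 1536)
Output shape: (26, 32, 206, 70)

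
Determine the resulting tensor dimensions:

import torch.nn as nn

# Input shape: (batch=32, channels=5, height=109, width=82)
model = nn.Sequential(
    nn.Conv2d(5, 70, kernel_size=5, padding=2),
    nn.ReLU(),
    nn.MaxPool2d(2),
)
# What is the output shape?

Input shape: (32, 5, 109, 82)
  -> after Conv2d: (32, 70, 109, 82)
  -> after ReLU: (32, 70, 109, 82)
Output shape: (32, 70, 54, 41)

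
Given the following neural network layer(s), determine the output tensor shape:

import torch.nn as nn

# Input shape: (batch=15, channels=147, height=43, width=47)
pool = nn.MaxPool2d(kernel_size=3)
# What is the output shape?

Input shape: (15, 147, 43, 47)
Output shape: (15, 147, 14, 15)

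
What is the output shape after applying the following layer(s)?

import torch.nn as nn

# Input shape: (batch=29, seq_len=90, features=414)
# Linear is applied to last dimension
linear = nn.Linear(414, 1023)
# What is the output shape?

Input shape: (29, 90, 414)
Output shape: (29, 90, 1023)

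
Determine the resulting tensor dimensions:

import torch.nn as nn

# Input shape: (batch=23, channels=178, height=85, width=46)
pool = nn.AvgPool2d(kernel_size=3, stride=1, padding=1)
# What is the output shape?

Input shape: (23, 178, 85, 46)
Output shape: (23, 178, 85, 46)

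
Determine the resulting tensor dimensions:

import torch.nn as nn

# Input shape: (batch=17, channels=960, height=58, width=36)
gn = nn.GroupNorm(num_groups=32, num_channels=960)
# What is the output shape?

Input shape: (17, 960, 58, 36)
Output shape: (17, 960, 58, 36)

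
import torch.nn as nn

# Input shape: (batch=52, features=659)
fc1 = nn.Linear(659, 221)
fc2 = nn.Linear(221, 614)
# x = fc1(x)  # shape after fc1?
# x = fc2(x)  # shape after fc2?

Input shape: (52, 659)
  -> after fc1: (52, 221)
Output shape: (52, 614)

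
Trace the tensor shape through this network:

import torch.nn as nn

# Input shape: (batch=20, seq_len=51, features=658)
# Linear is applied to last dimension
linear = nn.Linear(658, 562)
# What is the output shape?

Input shape: (20, 51, 658)
Output shape: (20, 51, 562)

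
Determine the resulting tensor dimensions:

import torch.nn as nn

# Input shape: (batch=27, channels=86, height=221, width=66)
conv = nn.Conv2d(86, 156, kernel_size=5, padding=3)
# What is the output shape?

Input shape: (27, 86, 221, 66)
Output shape: (27, 156, 223, 68)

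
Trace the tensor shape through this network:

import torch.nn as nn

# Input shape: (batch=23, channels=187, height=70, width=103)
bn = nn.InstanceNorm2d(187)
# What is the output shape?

Input shape: (23, 187, 70, 103)
Output shape: (23, 187, 70, 103)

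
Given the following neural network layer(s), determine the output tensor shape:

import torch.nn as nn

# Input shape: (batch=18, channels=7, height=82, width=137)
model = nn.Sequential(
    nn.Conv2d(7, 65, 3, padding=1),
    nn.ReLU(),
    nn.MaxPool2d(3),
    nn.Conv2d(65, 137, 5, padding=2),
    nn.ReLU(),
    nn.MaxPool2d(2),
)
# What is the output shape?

Input shape: (18, 7, 82, 137)
  -> after first Conv2d: (18, 65, 82, 137)
  -> after first MaxPool2d: (18, 65, 27, 45)
  -> after second Conv2d: (18, 137, 27, 45)
Output shape: (18, 137, 13, 22)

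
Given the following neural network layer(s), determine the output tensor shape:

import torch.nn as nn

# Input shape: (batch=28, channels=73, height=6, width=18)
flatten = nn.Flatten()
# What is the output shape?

Input shape: (28, 73, 6, 18)
Output shape: (28, 7884)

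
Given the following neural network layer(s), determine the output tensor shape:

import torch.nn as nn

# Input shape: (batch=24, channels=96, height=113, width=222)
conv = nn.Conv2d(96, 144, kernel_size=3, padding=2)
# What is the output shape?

Input shape: (24, 96, 113, 222)
Output shape: (24, 144, 115, 224)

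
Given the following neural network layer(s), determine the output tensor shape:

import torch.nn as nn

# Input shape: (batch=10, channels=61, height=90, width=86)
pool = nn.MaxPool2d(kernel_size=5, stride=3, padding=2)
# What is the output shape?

Input shape: (10, 61, 90, 86)
Output shape: (10, 61, 30, 29)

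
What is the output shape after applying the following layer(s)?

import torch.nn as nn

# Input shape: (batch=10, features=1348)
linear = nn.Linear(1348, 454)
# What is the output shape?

Input shape: (10, 1348)
Output shape: (10, 454)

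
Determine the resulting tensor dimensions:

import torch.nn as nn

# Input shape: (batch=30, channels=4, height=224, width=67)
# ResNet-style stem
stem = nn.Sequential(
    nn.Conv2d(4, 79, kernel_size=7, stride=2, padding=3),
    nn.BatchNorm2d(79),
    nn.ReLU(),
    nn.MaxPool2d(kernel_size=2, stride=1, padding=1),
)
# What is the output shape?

Input shape: (30, 4, 224, 67)
  -> after Conv2d 7x7 stride=2: (30, 79, 112, 34)
Output shape: (30, 79, 113, 35)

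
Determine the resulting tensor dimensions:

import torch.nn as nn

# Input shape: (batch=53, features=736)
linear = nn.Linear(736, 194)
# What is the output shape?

Input shape: (53, 736)
Output shape: (53, 194)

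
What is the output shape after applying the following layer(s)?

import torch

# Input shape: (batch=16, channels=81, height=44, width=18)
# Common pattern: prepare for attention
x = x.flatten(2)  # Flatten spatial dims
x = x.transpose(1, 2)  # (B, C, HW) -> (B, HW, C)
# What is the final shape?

Input shape: (16, 81, 44, 18)
  -> after flatten(2): (16, 81, 792)
Output shape: (16, 792, 81)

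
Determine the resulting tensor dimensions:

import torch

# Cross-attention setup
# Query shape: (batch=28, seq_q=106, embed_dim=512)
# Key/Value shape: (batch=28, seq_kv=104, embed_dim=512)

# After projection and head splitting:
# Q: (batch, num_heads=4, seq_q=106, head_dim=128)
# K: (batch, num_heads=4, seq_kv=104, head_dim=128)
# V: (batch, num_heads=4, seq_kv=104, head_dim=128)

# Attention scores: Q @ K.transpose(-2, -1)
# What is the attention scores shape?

Input shape: (28, 106, 512)
Output shape: (28, 4, 106, 104)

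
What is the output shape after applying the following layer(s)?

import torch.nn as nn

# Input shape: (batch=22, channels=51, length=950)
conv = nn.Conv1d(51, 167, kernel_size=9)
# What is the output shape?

Input shape: (22, 51, 950)
Output shape: (22, 167, 942)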